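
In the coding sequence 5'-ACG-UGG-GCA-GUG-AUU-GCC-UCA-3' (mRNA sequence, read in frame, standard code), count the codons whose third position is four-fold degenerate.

5

Codon 1 ACG (Thr): third position 4-fold.
Codon 2 UGG (Trp): third position 1-fold.
Codon 3 GCA (Ala): third position 4-fold.
Codon 4 GUG (Val): third position 4-fold.
Codon 5 AUU (Ile): third position 3-fold.
Codon 6 GCC (Ala): third position 4-fold.
Codon 7 UCA (Ser): third position 4-fold.
Four-fold degenerate third positions: 5.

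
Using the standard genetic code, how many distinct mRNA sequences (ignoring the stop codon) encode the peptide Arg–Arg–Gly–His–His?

576

Arg: 6 codons.
Arg: 6 codons.
Gly: 4 codons.
His: 2 codons.
His: 2 codons.
6 × 6 × 4 × 2 × 2 = 576.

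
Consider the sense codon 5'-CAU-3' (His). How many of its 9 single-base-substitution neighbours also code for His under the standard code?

Position 1: none → 0 synonymous.
Position 2: none → 0 synonymous.
Position 3: CAC → 1 synonymous.
Total: 0 + 0 + 1 = 1.

1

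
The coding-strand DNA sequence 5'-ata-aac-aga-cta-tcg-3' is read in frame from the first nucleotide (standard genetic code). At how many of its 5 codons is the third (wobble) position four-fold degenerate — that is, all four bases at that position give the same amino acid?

Codon 1 ATA (Ile): third position 3-fold.
Codon 2 AAC (Asn): third position 2-fold.
Codon 3 AGA (Arg): third position 2-fold.
Codon 4 CTA (Leu): third position 4-fold.
Codon 5 TCG (Ser): third position 4-fold.
Four-fold degenerate third positions: 2.

2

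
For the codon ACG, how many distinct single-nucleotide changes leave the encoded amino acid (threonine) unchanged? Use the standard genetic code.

Position 1: none → 0 synonymous.
Position 2: none → 0 synonymous.
Position 3: ACT, ACC, ACA → 3 synonymous.
Total: 0 + 0 + 3 = 3.

3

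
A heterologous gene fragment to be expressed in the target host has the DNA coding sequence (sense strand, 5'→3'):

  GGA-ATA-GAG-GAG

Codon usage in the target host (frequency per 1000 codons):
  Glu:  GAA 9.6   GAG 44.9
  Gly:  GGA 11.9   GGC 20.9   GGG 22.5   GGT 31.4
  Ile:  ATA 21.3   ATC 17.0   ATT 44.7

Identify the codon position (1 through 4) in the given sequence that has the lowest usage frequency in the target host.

1

Codon 1 GGA (Gly): 11.9 per 1000.
Codon 2 ATA (Ile): 21.3 per 1000.
Codon 3 GAG (Glu): 44.9 per 1000.
Codon 4 GAG (Glu): 44.9 per 1000.
Lowest frequency is 11.9 at codon 1.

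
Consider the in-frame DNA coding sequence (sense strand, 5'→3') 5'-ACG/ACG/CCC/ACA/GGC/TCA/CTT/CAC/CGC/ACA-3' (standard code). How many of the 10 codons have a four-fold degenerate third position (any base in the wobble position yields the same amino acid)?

Codon 1 ACG (Thr): third position 4-fold.
Codon 2 ACG (Thr): third position 4-fold.
Codon 3 CCC (Pro): third position 4-fold.
Codon 4 ACA (Thr): third position 4-fold.
Codon 5 GGC (Gly): third position 4-fold.
Codon 6 TCA (Ser): third position 4-fold.
Codon 7 CTT (Leu): third position 4-fold.
Codon 8 CAC (His): third position 2-fold.
Codon 9 CGC (Arg): third position 4-fold.
Codon 10 ACA (Thr): third position 4-fold.
Four-fold degenerate third positions: 9.

9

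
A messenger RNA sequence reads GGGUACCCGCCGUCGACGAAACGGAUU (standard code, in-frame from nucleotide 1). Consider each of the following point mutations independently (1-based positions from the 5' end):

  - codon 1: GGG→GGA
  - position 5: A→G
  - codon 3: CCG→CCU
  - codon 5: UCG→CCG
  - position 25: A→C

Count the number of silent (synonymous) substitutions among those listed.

2

Codon 1: GGG (Gly) → GGA (Gly) — synonymous.
Codon 2: UAC (Tyr) → UGC (Cys) — missense.
Codon 3: CCG (Pro) → CCU (Pro) — synonymous.
Codon 5: UCG (Ser) → CCG (Pro) — missense.
Codon 9: AUU (Ile) → CUU (Leu) — missense.
Synonymous: 2 of 5.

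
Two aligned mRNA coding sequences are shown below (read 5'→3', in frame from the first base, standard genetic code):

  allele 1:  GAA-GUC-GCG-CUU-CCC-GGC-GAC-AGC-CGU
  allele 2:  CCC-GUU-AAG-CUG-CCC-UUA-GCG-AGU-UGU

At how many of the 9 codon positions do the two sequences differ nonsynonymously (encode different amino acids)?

5

Codon 1: GAA Glu / CCC Pro — nonsynonymous.
Codon 2: GUC Val / GUU Val — synonymous.
Codon 3: GCG Ala / AAG Lys — nonsynonymous.
Codon 4: CUU Leu / CUG Leu — synonymous.
Codon 5: CCC Pro / CCC Pro — identical.
Codon 6: GGC Gly / UUA Leu — nonsynonymous.
Codon 7: GAC Asp / GCG Ala — nonsynonymous.
Codon 8: AGC Ser / AGU Ser — synonymous.
Codon 9: CGU Arg / UGU Cys — nonsynonymous.
Nonsynonymous differences: 5.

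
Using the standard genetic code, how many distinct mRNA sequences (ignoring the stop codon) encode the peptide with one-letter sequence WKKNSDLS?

3456

Trp: 1 codon.
Lys: 2 codons.
Lys: 2 codons.
Asn: 2 codons.
Ser: 6 codons.
Asp: 2 codons.
Leu: 6 codons.
Ser: 6 codons.
1 × 2 × 2 × 2 × 6 × 2 × 6 × 6 = 3456.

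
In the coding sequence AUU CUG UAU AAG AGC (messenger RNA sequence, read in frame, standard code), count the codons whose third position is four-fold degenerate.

1

Codon 1 AUU (Ile): third position 3-fold.
Codon 2 CUG (Leu): third position 4-fold.
Codon 3 UAU (Tyr): third position 2-fold.
Codon 4 AAG (Lys): third position 2-fold.
Codon 5 AGC (Ser): third position 2-fold.
Four-fold degenerate third positions: 1.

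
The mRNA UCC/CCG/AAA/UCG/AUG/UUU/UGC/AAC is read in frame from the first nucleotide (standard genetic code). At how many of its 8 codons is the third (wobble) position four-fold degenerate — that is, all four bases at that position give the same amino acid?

3

Codon 1 UCC (Ser): third position 4-fold.
Codon 2 CCG (Pro): third position 4-fold.
Codon 3 AAA (Lys): third position 2-fold.
Codon 4 UCG (Ser): third position 4-fold.
Codon 5 AUG (Met): third position 1-fold.
Codon 6 UUU (Phe): third position 2-fold.
Codon 7 UGC (Cys): third position 2-fold.
Codon 8 AAC (Asn): third position 2-fold.
Four-fold degenerate third positions: 3.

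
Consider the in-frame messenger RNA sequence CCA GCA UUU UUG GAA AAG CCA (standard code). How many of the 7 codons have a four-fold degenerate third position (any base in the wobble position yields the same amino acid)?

Codon 1 CCA (Pro): third position 4-fold.
Codon 2 GCA (Ala): third position 4-fold.
Codon 3 UUU (Phe): third position 2-fold.
Codon 4 UUG (Leu): third position 2-fold.
Codon 5 GAA (Glu): third position 2-fold.
Codon 6 AAG (Lys): third position 2-fold.
Codon 7 CCA (Pro): third position 4-fold.
Four-fold degenerate third positions: 3.

3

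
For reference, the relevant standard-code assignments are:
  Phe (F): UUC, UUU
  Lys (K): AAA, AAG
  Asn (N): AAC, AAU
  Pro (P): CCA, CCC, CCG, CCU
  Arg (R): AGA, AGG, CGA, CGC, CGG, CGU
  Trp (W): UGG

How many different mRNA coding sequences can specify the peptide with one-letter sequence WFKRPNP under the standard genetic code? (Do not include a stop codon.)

768

Trp: 1 codon.
Phe: 2 codons.
Lys: 2 codons.
Arg: 6 codons.
Pro: 4 codons.
Asn: 2 codons.
Pro: 4 codons.
1 × 2 × 2 × 6 × 4 × 2 × 4 = 768.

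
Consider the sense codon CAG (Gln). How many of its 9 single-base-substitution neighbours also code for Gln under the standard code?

Position 1: none → 0 synonymous.
Position 2: none → 0 synonymous.
Position 3: CAA → 1 synonymous.
Total: 0 + 0 + 1 = 1.

1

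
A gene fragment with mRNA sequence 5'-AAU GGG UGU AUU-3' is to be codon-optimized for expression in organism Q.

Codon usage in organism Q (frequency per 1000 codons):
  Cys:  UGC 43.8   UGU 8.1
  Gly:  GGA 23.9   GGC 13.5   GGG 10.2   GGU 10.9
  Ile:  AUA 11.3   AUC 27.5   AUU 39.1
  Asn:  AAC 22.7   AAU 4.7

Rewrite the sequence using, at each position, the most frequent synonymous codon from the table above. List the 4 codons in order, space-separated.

AAC GGA UGC AUU

Codon 1 (Asn): best is AAC at 22.7.
Codon 2 (Gly): best is GGA at 23.9.
Codon 3 (Cys): best is UGC at 43.8.
Codon 4 (Ile): best is AUU at 39.1.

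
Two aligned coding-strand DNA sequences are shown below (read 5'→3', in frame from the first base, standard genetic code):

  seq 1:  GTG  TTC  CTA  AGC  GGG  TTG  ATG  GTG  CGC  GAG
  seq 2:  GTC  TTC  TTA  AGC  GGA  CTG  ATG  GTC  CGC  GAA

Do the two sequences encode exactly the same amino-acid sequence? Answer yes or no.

Codon 1: GTG Val / GTC Val — synonymous.
Codon 2: TTC Phe / TTC Phe — identical.
Codon 3: CTA Leu / TTA Leu — synonymous.
Codon 4: AGC Ser / AGC Ser — identical.
Codon 5: GGG Gly / GGA Gly — synonymous.
Codon 6: TTG Leu / CTG Leu — synonymous.
Codon 7: ATG Met / ATG Met — identical.
Codon 8: GTG Val / GTC Val — synonymous.
Codon 9: CGC Arg / CGC Arg — identical.
Codon 10: GAG Glu / GAA Glu — synonymous.
Nonsynonymous differences: 0 → same protein.

yes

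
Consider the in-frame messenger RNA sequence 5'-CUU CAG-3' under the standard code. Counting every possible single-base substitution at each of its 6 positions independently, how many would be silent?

4

Codon 1 (CUU, Leu): 3 synonymous substitutions.
Codon 2 (CAG, Gln): 1 synonymous substitution.
Total: 3 + 1 = 4.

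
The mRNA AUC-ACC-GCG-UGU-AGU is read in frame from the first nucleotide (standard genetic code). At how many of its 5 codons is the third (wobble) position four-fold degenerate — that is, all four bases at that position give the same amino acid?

Codon 1 AUC (Ile): third position 3-fold.
Codon 2 ACC (Thr): third position 4-fold.
Codon 3 GCG (Ala): third position 4-fold.
Codon 4 UGU (Cys): third position 2-fold.
Codon 5 AGU (Ser): third position 2-fold.
Four-fold degenerate third positions: 2.

2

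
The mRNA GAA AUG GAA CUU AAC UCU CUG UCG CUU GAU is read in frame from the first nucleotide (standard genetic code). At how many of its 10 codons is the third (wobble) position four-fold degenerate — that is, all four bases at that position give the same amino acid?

5

Codon 1 GAA (Glu): third position 2-fold.
Codon 2 AUG (Met): third position 1-fold.
Codon 3 GAA (Glu): third position 2-fold.
Codon 4 CUU (Leu): third position 4-fold.
Codon 5 AAC (Asn): third position 2-fold.
Codon 6 UCU (Ser): third position 4-fold.
Codon 7 CUG (Leu): third position 4-fold.
Codon 8 UCG (Ser): third position 4-fold.
Codon 9 CUU (Leu): third position 4-fold.
Codon 10 GAU (Asp): third position 2-fold.
Four-fold degenerate third positions: 5.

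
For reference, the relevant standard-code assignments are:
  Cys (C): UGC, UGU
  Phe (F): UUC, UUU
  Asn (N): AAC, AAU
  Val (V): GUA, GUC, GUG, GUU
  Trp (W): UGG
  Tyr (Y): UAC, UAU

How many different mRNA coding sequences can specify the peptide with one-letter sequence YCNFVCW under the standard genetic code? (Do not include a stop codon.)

Tyr: 2 codons.
Cys: 2 codons.
Asn: 2 codons.
Phe: 2 codons.
Val: 4 codons.
Cys: 2 codons.
Trp: 1 codon.
2 × 2 × 2 × 2 × 4 × 2 × 1 = 128.

128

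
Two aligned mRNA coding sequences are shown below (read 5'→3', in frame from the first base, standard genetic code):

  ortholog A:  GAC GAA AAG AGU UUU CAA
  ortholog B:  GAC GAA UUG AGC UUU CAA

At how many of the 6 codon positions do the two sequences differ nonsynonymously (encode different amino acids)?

Codon 1: GAC Asp / GAC Asp — identical.
Codon 2: GAA Glu / GAA Glu — identical.
Codon 3: AAG Lys / UUG Leu — nonsynonymous.
Codon 4: AGU Ser / AGC Ser — synonymous.
Codon 5: UUU Phe / UUU Phe — identical.
Codon 6: CAA Gln / CAA Gln — identical.
Nonsynonymous differences: 1.

1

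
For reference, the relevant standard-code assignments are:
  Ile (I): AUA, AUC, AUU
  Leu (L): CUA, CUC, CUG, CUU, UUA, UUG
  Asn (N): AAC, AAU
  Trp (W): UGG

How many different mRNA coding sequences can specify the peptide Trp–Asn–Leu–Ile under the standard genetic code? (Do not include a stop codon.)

36

Trp: 1 codon.
Asn: 2 codons.
Leu: 6 codons.
Ile: 3 codons.
1 × 2 × 6 × 3 = 36.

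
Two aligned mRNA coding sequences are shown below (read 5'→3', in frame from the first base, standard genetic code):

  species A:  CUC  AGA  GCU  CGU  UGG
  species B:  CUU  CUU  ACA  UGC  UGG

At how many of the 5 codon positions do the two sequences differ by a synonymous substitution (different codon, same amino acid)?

Codon 1: CUC Leu / CUU Leu — synonymous.
Codon 2: AGA Arg / CUU Leu — nonsynonymous.
Codon 3: GCU Ala / ACA Thr — nonsynonymous.
Codon 4: CGU Arg / UGC Cys — nonsynonymous.
Codon 5: UGG Trp / UGG Trp — identical.
Synonymous differences: 1.

1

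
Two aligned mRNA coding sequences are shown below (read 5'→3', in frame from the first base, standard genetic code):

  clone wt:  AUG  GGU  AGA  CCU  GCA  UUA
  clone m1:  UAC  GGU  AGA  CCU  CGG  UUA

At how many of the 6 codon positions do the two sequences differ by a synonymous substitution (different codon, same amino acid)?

0

Codon 1: AUG Met / UAC Tyr — nonsynonymous.
Codon 2: GGU Gly / GGU Gly — identical.
Codon 3: AGA Arg / AGA Arg — identical.
Codon 4: CCU Pro / CCU Pro — identical.
Codon 5: GCA Ala / CGG Arg — nonsynonymous.
Codon 6: UUA Leu / UUA Leu — identical.
Synonymous differences: 0.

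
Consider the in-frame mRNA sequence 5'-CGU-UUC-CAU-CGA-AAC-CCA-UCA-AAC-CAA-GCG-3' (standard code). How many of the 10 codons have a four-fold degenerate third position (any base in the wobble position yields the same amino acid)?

Codon 1 CGU (Arg): third position 4-fold.
Codon 2 UUC (Phe): third position 2-fold.
Codon 3 CAU (His): third position 2-fold.
Codon 4 CGA (Arg): third position 4-fold.
Codon 5 AAC (Asn): third position 2-fold.
Codon 6 CCA (Pro): third position 4-fold.
Codon 7 UCA (Ser): third position 4-fold.
Codon 8 AAC (Asn): third position 2-fold.
Codon 9 CAA (Gln): third position 2-fold.
Codon 10 GCG (Ala): third position 4-fold.
Four-fold degenerate third positions: 5.

5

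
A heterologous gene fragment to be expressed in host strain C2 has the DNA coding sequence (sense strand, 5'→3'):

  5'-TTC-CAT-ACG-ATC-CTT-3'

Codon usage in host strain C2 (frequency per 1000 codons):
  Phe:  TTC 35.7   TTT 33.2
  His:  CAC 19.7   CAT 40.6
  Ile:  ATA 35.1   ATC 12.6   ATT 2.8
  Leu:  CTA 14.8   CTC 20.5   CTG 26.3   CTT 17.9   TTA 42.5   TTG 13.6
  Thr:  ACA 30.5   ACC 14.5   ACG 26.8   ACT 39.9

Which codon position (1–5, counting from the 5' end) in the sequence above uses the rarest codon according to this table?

4

Codon 1 TTC (Phe): 35.7 per 1000.
Codon 2 CAT (His): 40.6 per 1000.
Codon 3 ACG (Thr): 26.8 per 1000.
Codon 4 ATC (Ile): 12.6 per 1000.
Codon 5 CTT (Leu): 17.9 per 1000.
Lowest frequency is 12.6 at codon 4.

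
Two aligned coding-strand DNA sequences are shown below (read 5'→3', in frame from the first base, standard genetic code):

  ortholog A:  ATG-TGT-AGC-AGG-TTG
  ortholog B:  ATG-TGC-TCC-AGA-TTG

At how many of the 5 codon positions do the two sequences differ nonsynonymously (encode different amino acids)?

Codon 1: ATG Met / ATG Met — identical.
Codon 2: TGT Cys / TGC Cys — synonymous.
Codon 3: AGC Ser / TCC Ser — synonymous.
Codon 4: AGG Arg / AGA Arg — synonymous.
Codon 5: TTG Leu / TTG Leu — identical.
Nonsynonymous differences: 0.

0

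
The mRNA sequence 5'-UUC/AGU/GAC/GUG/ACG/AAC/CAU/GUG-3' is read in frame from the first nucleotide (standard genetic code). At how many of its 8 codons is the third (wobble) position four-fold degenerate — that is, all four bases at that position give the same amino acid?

3

Codon 1 UUC (Phe): third position 2-fold.
Codon 2 AGU (Ser): third position 2-fold.
Codon 3 GAC (Asp): third position 2-fold.
Codon 4 GUG (Val): third position 4-fold.
Codon 5 ACG (Thr): third position 4-fold.
Codon 6 AAC (Asn): third position 2-fold.
Codon 7 CAU (His): third position 2-fold.
Codon 8 GUG (Val): third position 4-fold.
Four-fold degenerate third positions: 3.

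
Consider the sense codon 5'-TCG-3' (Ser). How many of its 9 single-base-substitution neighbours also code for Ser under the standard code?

Position 1: none → 0 synonymous.
Position 2: none → 0 synonymous.
Position 3: TCT, TCC, TCA → 3 synonymous.
Total: 0 + 0 + 3 = 3.

3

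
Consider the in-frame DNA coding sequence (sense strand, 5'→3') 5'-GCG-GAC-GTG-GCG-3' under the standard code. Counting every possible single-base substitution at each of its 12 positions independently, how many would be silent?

Codon 1 (GCG, Ala): 3 synonymous substitutions.
Codon 2 (GAC, Asp): 1 synonymous substitution.
Codon 3 (GTG, Val): 3 synonymous substitutions.
Codon 4 (GCG, Ala): 3 synonymous substitutions.
Total: 3 + 1 + 3 + 3 = 10.

10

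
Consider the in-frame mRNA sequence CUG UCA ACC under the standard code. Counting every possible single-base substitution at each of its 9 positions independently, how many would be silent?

10

Codon 1 (CUG, Leu): 4 synonymous substitutions.
Codon 2 (UCA, Ser): 3 synonymous substitutions.
Codon 3 (ACC, Thr): 3 synonymous substitutions.
Total: 4 + 3 + 3 = 10.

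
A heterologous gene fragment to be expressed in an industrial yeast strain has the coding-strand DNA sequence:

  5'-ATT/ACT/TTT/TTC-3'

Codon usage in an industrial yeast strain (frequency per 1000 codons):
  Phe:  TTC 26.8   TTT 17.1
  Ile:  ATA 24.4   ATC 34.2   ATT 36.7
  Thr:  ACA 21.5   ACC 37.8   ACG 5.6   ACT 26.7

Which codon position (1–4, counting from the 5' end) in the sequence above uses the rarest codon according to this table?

3

Codon 1 ATT (Ile): 36.7 per 1000.
Codon 2 ACT (Thr): 26.7 per 1000.
Codon 3 TTT (Phe): 17.1 per 1000.
Codon 4 TTC (Phe): 26.8 per 1000.
Lowest frequency is 17.1 at codon 3.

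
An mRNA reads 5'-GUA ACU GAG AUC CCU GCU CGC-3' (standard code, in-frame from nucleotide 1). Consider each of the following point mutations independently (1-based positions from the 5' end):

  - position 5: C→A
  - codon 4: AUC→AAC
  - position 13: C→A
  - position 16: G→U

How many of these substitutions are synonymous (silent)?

Codon 2: ACU (Thr) → AAU (Asn) — missense.
Codon 4: AUC (Ile) → AAC (Asn) — missense.
Codon 5: CCU (Pro) → ACU (Thr) — missense.
Codon 6: GCU (Ala) → UCU (Ser) — missense.
Synonymous: 0 of 4.

0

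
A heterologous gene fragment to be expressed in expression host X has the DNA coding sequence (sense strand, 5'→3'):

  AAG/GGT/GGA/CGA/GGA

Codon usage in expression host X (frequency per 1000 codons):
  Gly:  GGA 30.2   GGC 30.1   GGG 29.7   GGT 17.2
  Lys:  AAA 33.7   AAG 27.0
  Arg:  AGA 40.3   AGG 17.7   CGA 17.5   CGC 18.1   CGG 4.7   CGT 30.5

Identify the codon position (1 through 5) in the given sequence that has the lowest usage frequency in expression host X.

2

Codon 1 AAG (Lys): 27.0 per 1000.
Codon 2 GGT (Gly): 17.2 per 1000.
Codon 3 GGA (Gly): 30.2 per 1000.
Codon 4 CGA (Arg): 17.5 per 1000.
Codon 5 GGA (Gly): 30.2 per 1000.
Lowest frequency is 17.2 at codon 2.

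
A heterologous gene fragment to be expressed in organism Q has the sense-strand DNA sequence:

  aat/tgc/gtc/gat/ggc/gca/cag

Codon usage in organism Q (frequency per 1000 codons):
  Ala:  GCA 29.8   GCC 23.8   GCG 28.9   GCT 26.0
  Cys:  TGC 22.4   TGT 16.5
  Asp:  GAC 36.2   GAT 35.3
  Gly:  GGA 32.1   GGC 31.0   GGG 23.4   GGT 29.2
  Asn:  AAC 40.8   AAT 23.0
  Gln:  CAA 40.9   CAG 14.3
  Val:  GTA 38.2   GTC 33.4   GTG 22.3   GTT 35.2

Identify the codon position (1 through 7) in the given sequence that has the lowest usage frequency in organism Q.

Codon 1 AAT (Asn): 23.0 per 1000.
Codon 2 TGC (Cys): 22.4 per 1000.
Codon 3 GTC (Val): 33.4 per 1000.
Codon 4 GAT (Asp): 35.3 per 1000.
Codon 5 GGC (Gly): 31.0 per 1000.
Codon 6 GCA (Ala): 29.8 per 1000.
Codon 7 CAG (Gln): 14.3 per 1000.
Lowest frequency is 14.3 at codon 7.

7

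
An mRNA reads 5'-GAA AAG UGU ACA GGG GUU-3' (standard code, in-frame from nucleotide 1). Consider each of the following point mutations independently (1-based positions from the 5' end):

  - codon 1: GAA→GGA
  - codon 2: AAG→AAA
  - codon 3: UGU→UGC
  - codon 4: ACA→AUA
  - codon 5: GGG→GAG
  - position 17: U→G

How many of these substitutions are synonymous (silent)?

Codon 1: GAA (Glu) → GGA (Gly) — missense.
Codon 2: AAG (Lys) → AAA (Lys) — synonymous.
Codon 3: UGU (Cys) → UGC (Cys) — synonymous.
Codon 4: ACA (Thr) → AUA (Ile) — missense.
Codon 5: GGG (Gly) → GAG (Glu) — missense.
Codon 6: GUU (Val) → GGU (Gly) — missense.
Synonymous: 2 of 6.

2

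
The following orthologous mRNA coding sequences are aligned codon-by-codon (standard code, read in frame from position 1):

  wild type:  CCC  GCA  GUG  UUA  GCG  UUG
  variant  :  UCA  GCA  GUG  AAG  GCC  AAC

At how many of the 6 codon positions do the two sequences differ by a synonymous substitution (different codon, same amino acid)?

1

Codon 1: CCC Pro / UCA Ser — nonsynonymous.
Codon 2: GCA Ala / GCA Ala — identical.
Codon 3: GUG Val / GUG Val — identical.
Codon 4: UUA Leu / AAG Lys — nonsynonymous.
Codon 5: GCG Ala / GCC Ala — synonymous.
Codon 6: UUG Leu / AAC Asn — nonsynonymous.
Synonymous differences: 1.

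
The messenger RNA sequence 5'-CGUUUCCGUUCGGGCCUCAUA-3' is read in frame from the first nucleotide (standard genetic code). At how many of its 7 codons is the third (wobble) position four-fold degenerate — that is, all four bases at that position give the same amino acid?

Codon 1 CGU (Arg): third position 4-fold.
Codon 2 UUC (Phe): third position 2-fold.
Codon 3 CGU (Arg): third position 4-fold.
Codon 4 UCG (Ser): third position 4-fold.
Codon 5 GGC (Gly): third position 4-fold.
Codon 6 CUC (Leu): third position 4-fold.
Codon 7 AUA (Ile): third position 3-fold.
Four-fold degenerate third positions: 5.

5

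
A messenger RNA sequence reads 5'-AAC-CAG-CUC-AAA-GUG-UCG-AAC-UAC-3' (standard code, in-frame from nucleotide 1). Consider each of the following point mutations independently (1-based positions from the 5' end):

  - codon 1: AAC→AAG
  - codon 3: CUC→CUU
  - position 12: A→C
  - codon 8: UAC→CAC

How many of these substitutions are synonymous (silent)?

1

Codon 1: AAC (Asn) → AAG (Lys) — missense.
Codon 3: CUC (Leu) → CUU (Leu) — synonymous.
Codon 4: AAA (Lys) → AAC (Asn) — missense.
Codon 8: UAC (Tyr) → CAC (His) — missense.
Synonymous: 1 of 4.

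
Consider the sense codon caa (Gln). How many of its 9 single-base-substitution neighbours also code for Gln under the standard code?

Position 1: none → 0 synonymous.
Position 2: none → 0 synonymous.
Position 3: CAG → 1 synonymous.
Total: 0 + 0 + 1 = 1.

1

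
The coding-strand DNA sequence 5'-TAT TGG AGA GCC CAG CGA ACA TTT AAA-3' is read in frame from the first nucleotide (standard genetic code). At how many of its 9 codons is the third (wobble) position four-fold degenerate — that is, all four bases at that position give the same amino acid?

Codon 1 TAT (Tyr): third position 2-fold.
Codon 2 TGG (Trp): third position 1-fold.
Codon 3 AGA (Arg): third position 2-fold.
Codon 4 GCC (Ala): third position 4-fold.
Codon 5 CAG (Gln): third position 2-fold.
Codon 6 CGA (Arg): third position 4-fold.
Codon 7 ACA (Thr): third position 4-fold.
Codon 8 TTT (Phe): third position 2-fold.
Codon 9 AAA (Lys): third position 2-fold.
Four-fold degenerate third positions: 3.

3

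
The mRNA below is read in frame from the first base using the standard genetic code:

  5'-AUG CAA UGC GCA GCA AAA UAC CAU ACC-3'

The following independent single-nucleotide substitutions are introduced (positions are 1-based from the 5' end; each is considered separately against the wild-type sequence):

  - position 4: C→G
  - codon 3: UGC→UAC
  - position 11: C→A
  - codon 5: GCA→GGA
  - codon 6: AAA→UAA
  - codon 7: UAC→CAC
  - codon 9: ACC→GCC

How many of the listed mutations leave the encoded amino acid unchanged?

0

Codon 2: CAA (Gln) → GAA (Glu) — missense.
Codon 3: UGC (Cys) → UAC (Tyr) — missense.
Codon 4: GCA (Ala) → GAA (Glu) — missense.
Codon 5: GCA (Ala) → GGA (Gly) — missense.
Codon 6: AAA (Lys) → UAA (Stop) — nonsense.
Codon 7: UAC (Tyr) → CAC (His) — missense.
Codon 9: ACC (Thr) → GCC (Ala) — missense.
Synonymous: 0 of 7.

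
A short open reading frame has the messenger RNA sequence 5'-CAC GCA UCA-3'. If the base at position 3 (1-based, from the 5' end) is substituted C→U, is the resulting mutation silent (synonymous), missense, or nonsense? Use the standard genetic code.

silent

Position 3 falls in codon 1: CAC → His.
After the substitution the codon is CAU → His.
Both encode His, so the change is synonymous.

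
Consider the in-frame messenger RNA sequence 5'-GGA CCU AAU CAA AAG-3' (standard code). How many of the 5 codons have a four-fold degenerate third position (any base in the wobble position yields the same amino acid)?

Codon 1 GGA (Gly): third position 4-fold.
Codon 2 CCU (Pro): third position 4-fold.
Codon 3 AAU (Asn): third position 2-fold.
Codon 4 CAA (Gln): third position 2-fold.
Codon 5 AAG (Lys): third position 2-fold.
Four-fold degenerate third positions: 2.

2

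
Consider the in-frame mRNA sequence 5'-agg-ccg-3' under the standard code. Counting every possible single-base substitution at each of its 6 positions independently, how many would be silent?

5

Codon 1 (AGG, Arg): 2 synonymous substitutions.
Codon 2 (CCG, Pro): 3 synonymous substitutions.
Total: 2 + 3 = 5.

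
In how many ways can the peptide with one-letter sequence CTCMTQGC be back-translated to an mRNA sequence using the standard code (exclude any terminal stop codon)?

1024

Cys: 2 codons.
Thr: 4 codons.
Cys: 2 codons.
Met: 1 codon.
Thr: 4 codons.
Gln: 2 codons.
Gly: 4 codons.
Cys: 2 codons.
2 × 4 × 2 × 1 × 4 × 2 × 4 × 2 = 1024.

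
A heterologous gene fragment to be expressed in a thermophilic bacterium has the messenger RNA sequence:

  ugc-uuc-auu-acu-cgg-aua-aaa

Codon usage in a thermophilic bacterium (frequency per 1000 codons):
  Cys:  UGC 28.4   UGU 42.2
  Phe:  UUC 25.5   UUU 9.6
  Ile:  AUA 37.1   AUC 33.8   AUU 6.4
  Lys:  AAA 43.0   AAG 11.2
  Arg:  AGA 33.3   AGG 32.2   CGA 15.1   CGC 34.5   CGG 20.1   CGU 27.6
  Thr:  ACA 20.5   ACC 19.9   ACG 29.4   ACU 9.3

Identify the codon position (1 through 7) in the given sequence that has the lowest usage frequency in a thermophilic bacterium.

Codon 1 UGC (Cys): 28.4 per 1000.
Codon 2 UUC (Phe): 25.5 per 1000.
Codon 3 AUU (Ile): 6.4 per 1000.
Codon 4 ACU (Thr): 9.3 per 1000.
Codon 5 CGG (Arg): 20.1 per 1000.
Codon 6 AUA (Ile): 37.1 per 1000.
Codon 7 AAA (Lys): 43.0 per 1000.
Lowest frequency is 6.4 at codon 3.

3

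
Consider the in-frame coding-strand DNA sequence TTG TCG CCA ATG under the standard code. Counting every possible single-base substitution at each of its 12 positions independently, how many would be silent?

Codon 1 (TTG, Leu): 2 synonymous substitutions.
Codon 2 (TCG, Ser): 3 synonymous substitutions.
Codon 3 (CCA, Pro): 3 synonymous substitutions.
Codon 4 (ATG, Met): 0 synonymous substitutions.
Total: 2 + 3 + 3 + 0 = 8.

8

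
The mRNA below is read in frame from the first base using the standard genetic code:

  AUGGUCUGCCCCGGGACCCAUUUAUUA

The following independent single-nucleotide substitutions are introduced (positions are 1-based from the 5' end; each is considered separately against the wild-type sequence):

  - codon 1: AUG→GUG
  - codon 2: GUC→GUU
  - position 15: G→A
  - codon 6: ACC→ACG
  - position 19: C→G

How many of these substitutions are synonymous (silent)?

Codon 1: AUG (Met) → GUG (Val) — missense.
Codon 2: GUC (Val) → GUU (Val) — synonymous.
Codon 5: GGG (Gly) → GGA (Gly) — synonymous.
Codon 6: ACC (Thr) → ACG (Thr) — synonymous.
Codon 7: CAU (His) → GAU (Asp) — missense.
Synonymous: 3 of 5.

3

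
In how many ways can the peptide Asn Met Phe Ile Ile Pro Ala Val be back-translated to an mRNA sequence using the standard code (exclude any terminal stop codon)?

2304

Asn: 2 codons.
Met: 1 codon.
Phe: 2 codons.
Ile: 3 codons.
Ile: 3 codons.
Pro: 4 codons.
Ala: 4 codons.
Val: 4 codons.
2 × 1 × 2 × 3 × 3 × 4 × 4 × 4 = 2304.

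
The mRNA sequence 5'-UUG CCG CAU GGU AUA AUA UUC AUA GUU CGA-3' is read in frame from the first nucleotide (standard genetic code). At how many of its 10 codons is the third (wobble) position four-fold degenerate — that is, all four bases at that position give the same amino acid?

4

Codon 1 UUG (Leu): third position 2-fold.
Codon 2 CCG (Pro): third position 4-fold.
Codon 3 CAU (His): third position 2-fold.
Codon 4 GGU (Gly): third position 4-fold.
Codon 5 AUA (Ile): third position 3-fold.
Codon 6 AUA (Ile): third position 3-fold.
Codon 7 UUC (Phe): third position 2-fold.
Codon 8 AUA (Ile): third position 3-fold.
Codon 9 GUU (Val): third position 4-fold.
Codon 10 CGA (Arg): third position 4-fold.
Four-fold degenerate third positions: 4.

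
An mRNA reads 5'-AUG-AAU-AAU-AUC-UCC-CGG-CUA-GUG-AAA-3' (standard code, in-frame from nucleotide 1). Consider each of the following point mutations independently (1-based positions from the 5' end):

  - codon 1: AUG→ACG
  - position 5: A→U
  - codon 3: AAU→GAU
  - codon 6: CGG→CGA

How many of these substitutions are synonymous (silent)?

Codon 1: AUG (Met) → ACG (Thr) — missense.
Codon 2: AAU (Asn) → AUU (Ile) — missense.
Codon 3: AAU (Asn) → GAU (Asp) — missense.
Codon 6: CGG (Arg) → CGA (Arg) — synonymous.
Synonymous: 1 of 4.

1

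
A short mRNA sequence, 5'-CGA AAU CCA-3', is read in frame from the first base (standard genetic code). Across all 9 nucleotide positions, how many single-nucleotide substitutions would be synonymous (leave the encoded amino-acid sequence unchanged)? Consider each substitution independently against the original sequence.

Codon 1 (CGA, Arg): 4 synonymous substitutions.
Codon 2 (AAU, Asn): 1 synonymous substitution.
Codon 3 (CCA, Pro): 3 synonymous substitutions.
Total: 4 + 1 + 3 = 8.

8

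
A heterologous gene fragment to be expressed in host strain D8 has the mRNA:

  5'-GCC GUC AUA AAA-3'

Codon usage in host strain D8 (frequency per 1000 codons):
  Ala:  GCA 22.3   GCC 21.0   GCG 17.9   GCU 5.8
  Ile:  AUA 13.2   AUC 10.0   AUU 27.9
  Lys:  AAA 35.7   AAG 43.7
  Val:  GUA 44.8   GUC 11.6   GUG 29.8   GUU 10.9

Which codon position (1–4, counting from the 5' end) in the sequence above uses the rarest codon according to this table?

Codon 1 GCC (Ala): 21.0 per 1000.
Codon 2 GUC (Val): 11.6 per 1000.
Codon 3 AUA (Ile): 13.2 per 1000.
Codon 4 AAA (Lys): 35.7 per 1000.
Lowest frequency is 11.6 at codon 2.

2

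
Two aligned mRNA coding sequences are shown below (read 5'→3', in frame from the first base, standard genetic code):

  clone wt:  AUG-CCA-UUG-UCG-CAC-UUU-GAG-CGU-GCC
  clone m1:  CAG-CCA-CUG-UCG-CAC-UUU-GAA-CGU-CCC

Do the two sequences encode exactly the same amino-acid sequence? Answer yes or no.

Codon 1: AUG Met / CAG Gln — nonsynonymous.
Codon 2: CCA Pro / CCA Pro — identical.
Codon 3: UUG Leu / CUG Leu — synonymous.
Codon 4: UCG Ser / UCG Ser — identical.
Codon 5: CAC His / CAC His — identical.
Codon 6: UUU Phe / UUU Phe — identical.
Codon 7: GAG Glu / GAA Glu — synonymous.
Codon 8: CGU Arg / CGU Arg — identical.
Codon 9: GCC Ala / CCC Pro — nonsynonymous.
Nonsynonymous differences: 2 → different protein.

no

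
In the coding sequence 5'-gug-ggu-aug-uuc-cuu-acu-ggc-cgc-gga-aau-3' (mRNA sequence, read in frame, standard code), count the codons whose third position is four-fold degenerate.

Codon 1 GUG (Val): third position 4-fold.
Codon 2 GGU (Gly): third position 4-fold.
Codon 3 AUG (Met): third position 1-fold.
Codon 4 UUC (Phe): third position 2-fold.
Codon 5 CUU (Leu): third position 4-fold.
Codon 6 ACU (Thr): third position 4-fold.
Codon 7 GGC (Gly): third position 4-fold.
Codon 8 CGC (Arg): third position 4-fold.
Codon 9 GGA (Gly): third position 4-fold.
Codon 10 AAU (Asn): third position 2-fold.
Four-fold degenerate third positions: 7.

7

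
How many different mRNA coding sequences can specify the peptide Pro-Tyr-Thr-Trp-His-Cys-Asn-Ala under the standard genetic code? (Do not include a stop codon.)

Pro: 4 codons.
Tyr: 2 codons.
Thr: 4 codons.
Trp: 1 codon.
His: 2 codons.
Cys: 2 codons.
Asn: 2 codons.
Ala: 4 codons.
4 × 2 × 4 × 1 × 2 × 2 × 2 × 4 = 1024.

1024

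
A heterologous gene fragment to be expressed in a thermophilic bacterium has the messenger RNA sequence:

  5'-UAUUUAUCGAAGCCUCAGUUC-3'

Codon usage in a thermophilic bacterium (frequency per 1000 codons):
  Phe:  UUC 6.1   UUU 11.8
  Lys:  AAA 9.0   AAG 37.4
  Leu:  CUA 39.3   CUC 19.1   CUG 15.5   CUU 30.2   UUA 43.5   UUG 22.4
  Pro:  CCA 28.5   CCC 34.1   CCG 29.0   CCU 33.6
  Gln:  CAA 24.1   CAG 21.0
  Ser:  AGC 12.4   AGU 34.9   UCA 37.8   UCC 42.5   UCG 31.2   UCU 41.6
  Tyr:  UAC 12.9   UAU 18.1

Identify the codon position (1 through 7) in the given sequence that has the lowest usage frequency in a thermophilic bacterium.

7

Codon 1 UAU (Tyr): 18.1 per 1000.
Codon 2 UUA (Leu): 43.5 per 1000.
Codon 3 UCG (Ser): 31.2 per 1000.
Codon 4 AAG (Lys): 37.4 per 1000.
Codon 5 CCU (Pro): 33.6 per 1000.
Codon 6 CAG (Gln): 21.0 per 1000.
Codon 7 UUC (Phe): 6.1 per 1000.
Lowest frequency is 6.1 at codon 7.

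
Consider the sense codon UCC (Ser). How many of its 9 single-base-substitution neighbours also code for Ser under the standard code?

Position 1: none → 0 synonymous.
Position 2: none → 0 synonymous.
Position 3: UCU, UCA, UCG → 3 synonymous.
Total: 0 + 0 + 3 = 3.

3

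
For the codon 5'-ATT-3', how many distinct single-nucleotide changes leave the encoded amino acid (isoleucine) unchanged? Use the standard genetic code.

2

Position 1: none → 0 synonymous.
Position 2: none → 0 synonymous.
Position 3: ATC, ATA → 2 synonymous.
Total: 0 + 0 + 2 = 2.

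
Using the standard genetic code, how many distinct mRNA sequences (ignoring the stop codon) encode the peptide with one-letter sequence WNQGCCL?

384

Trp: 1 codon.
Asn: 2 codons.
Gln: 2 codons.
Gly: 4 codons.
Cys: 2 codons.
Cys: 2 codons.
Leu: 6 codons.
1 × 2 × 2 × 4 × 2 × 2 × 6 = 384.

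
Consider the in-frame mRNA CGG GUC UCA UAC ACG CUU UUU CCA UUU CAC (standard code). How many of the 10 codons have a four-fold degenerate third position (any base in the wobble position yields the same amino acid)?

6

Codon 1 CGG (Arg): third position 4-fold.
Codon 2 GUC (Val): third position 4-fold.
Codon 3 UCA (Ser): third position 4-fold.
Codon 4 UAC (Tyr): third position 2-fold.
Codon 5 ACG (Thr): third position 4-fold.
Codon 6 CUU (Leu): third position 4-fold.
Codon 7 UUU (Phe): third position 2-fold.
Codon 8 CCA (Pro): third position 4-fold.
Codon 9 UUU (Phe): third position 2-fold.
Codon 10 CAC (His): third position 2-fold.
Four-fold degenerate third positions: 6.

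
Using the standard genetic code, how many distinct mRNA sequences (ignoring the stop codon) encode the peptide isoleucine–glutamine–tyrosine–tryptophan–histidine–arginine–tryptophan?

144

Ile: 3 codons.
Gln: 2 codons.
Tyr: 2 codons.
Trp: 1 codon.
His: 2 codons.
Arg: 6 codons.
Trp: 1 codon.
3 × 2 × 2 × 1 × 2 × 6 × 1 = 144.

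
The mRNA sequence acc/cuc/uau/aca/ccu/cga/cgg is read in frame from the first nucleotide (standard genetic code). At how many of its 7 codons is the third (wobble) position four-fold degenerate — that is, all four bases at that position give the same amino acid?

Codon 1 ACC (Thr): third position 4-fold.
Codon 2 CUC (Leu): third position 4-fold.
Codon 3 UAU (Tyr): third position 2-fold.
Codon 4 ACA (Thr): third position 4-fold.
Codon 5 CCU (Pro): third position 4-fold.
Codon 6 CGA (Arg): third position 4-fold.
Codon 7 CGG (Arg): third position 4-fold.
Four-fold degenerate third positions: 6.

6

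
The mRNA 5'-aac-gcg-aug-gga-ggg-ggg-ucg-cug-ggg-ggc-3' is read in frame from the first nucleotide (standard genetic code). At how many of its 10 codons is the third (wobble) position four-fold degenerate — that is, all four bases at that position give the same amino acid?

8

Codon 1 AAC (Asn): third position 2-fold.
Codon 2 GCG (Ala): third position 4-fold.
Codon 3 AUG (Met): third position 1-fold.
Codon 4 GGA (Gly): third position 4-fold.
Codon 5 GGG (Gly): third position 4-fold.
Codon 6 GGG (Gly): third position 4-fold.
Codon 7 UCG (Ser): third position 4-fold.
Codon 8 CUG (Leu): third position 4-fold.
Codon 9 GGG (Gly): third position 4-fold.
Codon 10 GGC (Gly): third position 4-fold.
Four-fold degenerate third positions: 8.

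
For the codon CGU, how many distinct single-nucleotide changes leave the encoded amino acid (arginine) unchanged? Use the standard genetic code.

Position 1: none → 0 synonymous.
Position 2: none → 0 synonymous.
Position 3: CGC, CGA, CGG → 3 synonymous.
Total: 0 + 0 + 3 = 3.

3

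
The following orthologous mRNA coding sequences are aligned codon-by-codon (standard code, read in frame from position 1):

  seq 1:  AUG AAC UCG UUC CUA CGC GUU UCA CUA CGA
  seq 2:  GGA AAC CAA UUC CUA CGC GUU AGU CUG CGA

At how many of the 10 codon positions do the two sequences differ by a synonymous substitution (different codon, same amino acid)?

2

Codon 1: AUG Met / GGA Gly — nonsynonymous.
Codon 2: AAC Asn / AAC Asn — identical.
Codon 3: UCG Ser / CAA Gln — nonsynonymous.
Codon 4: UUC Phe / UUC Phe — identical.
Codon 5: CUA Leu / CUA Leu — identical.
Codon 6: CGC Arg / CGC Arg — identical.
Codon 7: GUU Val / GUU Val — identical.
Codon 8: UCA Ser / AGU Ser — synonymous.
Codon 9: CUA Leu / CUG Leu — synonymous.
Codon 10: CGA Arg / CGA Arg — identical.
Synonymous differences: 2.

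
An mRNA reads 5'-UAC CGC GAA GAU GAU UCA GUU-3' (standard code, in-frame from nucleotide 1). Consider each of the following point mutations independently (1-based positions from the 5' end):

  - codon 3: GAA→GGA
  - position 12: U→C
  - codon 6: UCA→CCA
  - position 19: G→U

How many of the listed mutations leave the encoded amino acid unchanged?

Codon 3: GAA (Glu) → GGA (Gly) — missense.
Codon 4: GAU (Asp) → GAC (Asp) — synonymous.
Codon 6: UCA (Ser) → CCA (Pro) — missense.
Codon 7: GUU (Val) → UUU (Phe) — missense.
Synonymous: 1 of 4.

1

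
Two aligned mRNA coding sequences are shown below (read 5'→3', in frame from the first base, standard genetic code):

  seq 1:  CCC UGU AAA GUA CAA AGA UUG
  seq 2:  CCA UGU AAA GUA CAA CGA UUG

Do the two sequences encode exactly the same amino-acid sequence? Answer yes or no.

yes

Codon 1: CCC Pro / CCA Pro — synonymous.
Codon 2: UGU Cys / UGU Cys — identical.
Codon 3: AAA Lys / AAA Lys — identical.
Codon 4: GUA Val / GUA Val — identical.
Codon 5: CAA Gln / CAA Gln — identical.
Codon 6: AGA Arg / CGA Arg — synonymous.
Codon 7: UUG Leu / UUG Leu — identical.
Nonsynonymous differences: 0 → same protein.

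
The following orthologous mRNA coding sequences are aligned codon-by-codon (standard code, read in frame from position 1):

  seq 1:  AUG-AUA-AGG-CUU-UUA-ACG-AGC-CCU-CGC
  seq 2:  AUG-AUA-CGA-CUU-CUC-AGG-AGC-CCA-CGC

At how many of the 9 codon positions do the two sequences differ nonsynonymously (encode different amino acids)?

1

Codon 1: AUG Met / AUG Met — identical.
Codon 2: AUA Ile / AUA Ile — identical.
Codon 3: AGG Arg / CGA Arg — synonymous.
Codon 4: CUU Leu / CUU Leu — identical.
Codon 5: UUA Leu / CUC Leu — synonymous.
Codon 6: ACG Thr / AGG Arg — nonsynonymous.
Codon 7: AGC Ser / AGC Ser — identical.
Codon 8: CCU Pro / CCA Pro — synonymous.
Codon 9: CGC Arg / CGC Arg — identical.
Nonsynonymous differences: 1.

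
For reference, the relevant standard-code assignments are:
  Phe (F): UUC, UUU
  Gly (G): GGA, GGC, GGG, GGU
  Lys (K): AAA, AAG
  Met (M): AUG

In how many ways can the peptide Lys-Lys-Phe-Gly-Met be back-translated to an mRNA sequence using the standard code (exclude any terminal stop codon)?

32

Lys: 2 codons.
Lys: 2 codons.
Phe: 2 codons.
Gly: 4 codons.
Met: 1 codon.
2 × 2 × 2 × 4 × 1 = 32.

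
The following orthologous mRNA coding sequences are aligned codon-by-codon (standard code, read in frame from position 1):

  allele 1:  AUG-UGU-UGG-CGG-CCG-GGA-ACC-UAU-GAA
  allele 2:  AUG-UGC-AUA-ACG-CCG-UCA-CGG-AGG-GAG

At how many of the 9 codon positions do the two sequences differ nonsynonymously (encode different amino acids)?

Codon 1: AUG Met / AUG Met — identical.
Codon 2: UGU Cys / UGC Cys — synonymous.
Codon 3: UGG Trp / AUA Ile — nonsynonymous.
Codon 4: CGG Arg / ACG Thr — nonsynonymous.
Codon 5: CCG Pro / CCG Pro — identical.
Codon 6: GGA Gly / UCA Ser — nonsynonymous.
Codon 7: ACC Thr / CGG Arg — nonsynonymous.
Codon 8: UAU Tyr / AGG Arg — nonsynonymous.
Codon 9: GAA Glu / GAG Glu — synonymous.
Nonsynonymous differences: 5.

5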